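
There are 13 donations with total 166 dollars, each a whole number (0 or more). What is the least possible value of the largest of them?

Some value must be at least ⌈166/13⌉ = 13, since 13 × 12 = 156 < 166.
Taking 3 copies of 12 and 10 copies of 13 gives exactly 166, so 13 is attained.

13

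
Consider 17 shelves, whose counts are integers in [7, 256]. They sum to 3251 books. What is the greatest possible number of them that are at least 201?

16

Suppose k of them are at least 201. Those contribute at least 201 each and the other 17 − k at least 7 each.
So the total is at least 201k + 7(17 − k) = 119 + 194k. This must be ≤ 3251, giving k ≤ 16.
k = 16 is achieved by 16 values at 201 and 1 at 7, total 3223; add 28 to one value (staying below 201) to reach 3251.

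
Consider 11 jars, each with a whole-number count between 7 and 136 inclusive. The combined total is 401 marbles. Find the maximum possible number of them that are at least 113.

3

Suppose k of them are at least 113. Those contribute at least 113 each and the other 11 − k at least 7 each.
So the total is at least 113k + 7(11 − k) = 77 + 106k. This must be ≤ 401, giving k ≤ 3.
k = 3 is achieved by 3 values at 113 and 8 at 7, total 395; add 6 to one value (staying below 113) to reach 401.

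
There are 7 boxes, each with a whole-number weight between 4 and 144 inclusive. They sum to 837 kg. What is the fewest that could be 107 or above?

Suppose at most 7 − j of them reach 107; then j values are ≤ 106 and the rest ≤ 144.
The total is then ≤ 106·j + 144·(7 − j) = 1008 − 38j. For this to be ≥ 837 we need j ≤ 4, so at least 7 − 4 = 3 must reach 107.
Exactly 3 works: 3 values at 144 and 4 at 106 total 856; lower one of the high values by 19 (still ≥ 107) to hit 837.

3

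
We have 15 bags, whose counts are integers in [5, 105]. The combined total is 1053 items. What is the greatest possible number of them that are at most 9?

Each value at 9 or below falls at least 105 − 9 = 96 short of the ceiling 105.
The ceiling total is 15 × 105 = 1575, and we need 1053, so at most ⌊(1575 − 1053)/96⌋ = 5 can be that low.
k = 5 is achieved by 5 values at 9 and 10 at 105, total 1095; lower one of the 105's by 42 (still > 9) to reach 1053.

5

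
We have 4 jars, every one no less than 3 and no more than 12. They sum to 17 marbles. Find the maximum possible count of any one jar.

Maximizing one value means minimizing the remaining 3.
The other 3 contribute at least 3 × 3 = 9, leaving at most 17 − 9 = 8.
Since 8 ≤ 12, this is achievable: one at 8 and 3 at 3.

8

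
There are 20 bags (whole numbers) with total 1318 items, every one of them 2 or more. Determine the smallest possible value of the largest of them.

66

If every one of the 20 were at most 65, the total would be at most 20 × 65 = 1300 < 1318.
Equality holds with 18 values of 66 and 2 values of 65.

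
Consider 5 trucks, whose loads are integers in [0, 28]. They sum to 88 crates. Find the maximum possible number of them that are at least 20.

4

Suppose k of them are at least 20. Those contribute at least 20 each and the other 5 − k at least 0 each.
So the total is at least 20k + 0(5 − k) = 0 + 20k. This must be ≤ 88, giving k ≤ 4.
k = 4 is achieved by 4 values at 20 and 1 at 0, total 80; add 8 to one value (staying below 20) to reach 88.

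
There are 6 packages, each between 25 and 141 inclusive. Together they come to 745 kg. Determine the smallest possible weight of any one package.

40

Minimizing one value means maximizing the remaining 5.
The other 5 contribute at most 5 × 141 = 705, leaving at least 745 − 705 = 40.
Since 40 ≥ 25, this is achievable: one at 40 and 5 at 141.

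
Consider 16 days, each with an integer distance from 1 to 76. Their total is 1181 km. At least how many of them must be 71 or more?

Suppose at most 16 − j of them reach 71; then j values are ≤ 70 and the rest ≤ 76.
The total is then ≤ 70·j + 76·(16 − j) = 1216 − 6j. For this to be ≥ 1181 we need j ≤ 5, so at least 16 − 5 = 11 must reach 71.
Exactly 11 works: 11 values at 76 and 5 at 70 total 1186; lower one of the high values by 5 (still ≥ 71) to hit 1181.

11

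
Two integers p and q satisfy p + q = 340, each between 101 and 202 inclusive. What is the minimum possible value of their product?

27876

pq = p(340 − p) is concave in p, so over [138, 202] it is minimized at an endpoint.
At the endpoint p = 138, q = 340 − 138 = 202, so pq = 138 × 202 = 27876.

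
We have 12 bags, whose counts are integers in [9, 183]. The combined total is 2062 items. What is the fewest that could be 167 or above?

Suppose at most 12 − j of them reach 167; then j values are ≤ 166 and the rest ≤ 183.
The total is then ≤ 166·j + 183·(12 − j) = 2196 − 17j. For this to be ≥ 2062 we need j ≤ 7, so at least 12 − 7 = 5 must reach 167.
Exactly 5 works: 5 values at 183 and 7 at 166 total 2077; lower one of the high values by 15 (still ≥ 167) to hit 2062.

5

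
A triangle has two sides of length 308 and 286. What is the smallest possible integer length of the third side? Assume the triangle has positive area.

23

The third side must exceed |308 − 286| = 22.
The smallest integer above 22 is 23.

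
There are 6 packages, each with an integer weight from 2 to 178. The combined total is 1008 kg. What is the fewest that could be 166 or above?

If only k of them are at least 166, the other 6 − k are at most 165, so the total is at most k·178 + (6 − k)·165.
This must reach 1008, so k·178 + (6 − k)·165 ≥ 1008, giving k ≥ 2.
Exactly 2 works: 2 values at 178 and 4 at 165 total 1016; lower one of the high values by 8 (still ≥ 166) to hit 1008.

2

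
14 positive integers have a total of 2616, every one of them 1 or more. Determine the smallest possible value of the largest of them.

If every one of the 14 were at most 186, the total would be at most 14 × 186 = 2604 < 2616.
Equality holds with 12 values of 187 and 2 values of 186.

187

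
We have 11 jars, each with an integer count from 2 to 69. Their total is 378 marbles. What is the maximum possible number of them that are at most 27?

Each value at 27 or below falls at least 69 − 27 = 42 short of the ceiling 69.
The ceiling total is 11 × 69 = 759, and we need 378, so at most ⌊(759 − 378)/42⌋ = 9 can be that low.
k = 9 is achieved by 9 values at 27 and 2 at 69, total 381; lower one of the 69's by 3 (still > 27) to reach 378.

9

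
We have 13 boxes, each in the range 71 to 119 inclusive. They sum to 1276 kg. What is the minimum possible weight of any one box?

To make one box as small as possible, make the other 12 as large as possible.
The other 12 can take up 12 × 119 = 1428 ≥ 1276 − 71, so one box can sit at its floor of 71.
Achievable: one at 71 and the other 12 totalling 1205, which fits since 12 × 71 ≤ 1205 ≤ 12 × 119.

71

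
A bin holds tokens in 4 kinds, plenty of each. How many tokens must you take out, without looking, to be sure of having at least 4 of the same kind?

In the worst case you draw 3 of each of the 4 kinds: 4 × 3 = 12.
One more forces 4 of some kind, so 12 + 1 = 13.

13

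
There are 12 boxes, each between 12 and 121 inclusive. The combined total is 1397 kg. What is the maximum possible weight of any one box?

121

Maximizing one value means minimizing the remaining 11.
The other 11 contribute at least 11 × 12 = 132, leaving at most 1397 − 132 = 1265.
But each box is capped at 121, so the maximum is 121.
Achievable: one at 121 and the other 11 totalling 1276, which fits since 11 × 12 ≤ 1276 ≤ 11 × 121.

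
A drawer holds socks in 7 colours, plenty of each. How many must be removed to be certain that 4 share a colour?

22

You could draw 3 of every colour without reaching 4 of any — 21 in all.
One more forces 4 of some colour, so 21 + 1 = 22.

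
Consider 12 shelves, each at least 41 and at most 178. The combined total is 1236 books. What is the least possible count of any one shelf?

To make one shelf as small as possible, make the other 11 as large as possible.
The other 11 can take up 11 × 178 = 1958 ≥ 1236 − 41, so one shelf can sit at its floor of 41.
Achievable: one at 41 and the other 11 totalling 1195, which fits since 11 × 41 ≤ 1195 ≤ 11 × 178.

41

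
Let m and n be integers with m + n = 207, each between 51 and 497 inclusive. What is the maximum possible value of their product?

10712

With m + n fixed, mn peaks when the two are closest together.
Taking m = 103 and n = 104 (both in [51, 497]) gives mn = 10712.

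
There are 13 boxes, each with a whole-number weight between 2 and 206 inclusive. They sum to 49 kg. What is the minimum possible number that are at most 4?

6

If only k of them are at most 4, the other 13 − k are at least 5, so the total is at least (13 − k)·5 + k·2.
This is ≤ 49, so (13 − k)·5 + 2k ≤ 49, which gives k ≥ 6.
Exactly 6 works: 6 values at 2 and 7 at 5 total 47; raise one of the low values by 2 (still ≤ 4) to hit 49.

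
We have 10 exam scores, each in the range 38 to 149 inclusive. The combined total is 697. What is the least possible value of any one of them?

38

To make one score as small as possible, make the other 9 as large as possible.
The other 9 can take up 9 × 149 = 1341 ≥ 697 − 38, so one score can sit at its floor of 38.
Achievable: one at 38 and the other 9 totalling 659, which fits since 9 × 38 ≤ 659 ≤ 9 × 149.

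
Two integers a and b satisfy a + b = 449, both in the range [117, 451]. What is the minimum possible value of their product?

38844

For a fixed sum, ab is smallest when a and b are as far apart as possible.
The extreme feasible split is a = 117, b = 332, giving ab = 38844.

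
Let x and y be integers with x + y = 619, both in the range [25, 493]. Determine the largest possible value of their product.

95790

xy = x(619 − x) is maximized when x is as near 619/2 as the bounds allow.
Taking x = 309 and y = 310 (both in [25, 493]) gives xy = 95790.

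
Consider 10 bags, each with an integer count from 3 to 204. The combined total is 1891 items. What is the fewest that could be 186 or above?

Suppose at most 10 − j of them reach 186; then j values are ≤ 185 and the rest ≤ 204.
The total is then ≤ 185·j + 204·(10 − j) = 2040 − 19j. For this to be ≥ 1891 we need j ≤ 7, so at least 10 − 7 = 3 must reach 186.
Exactly 3 works: 3 values at 204 and 7 at 185 total 1907; lower one of the high values by 16 (still ≥ 186) to hit 1891.

3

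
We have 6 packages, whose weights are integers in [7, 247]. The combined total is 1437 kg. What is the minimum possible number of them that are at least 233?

3

Each value short of 233 is at most 232, costing at least 247 − 232 = 15 against the maximum total of 1482.
We can afford to lose at most 1482 − 1437 = 45, so at most ⌊45/15⌋ = 3 fall short, and at least 3 are ≥ 233.
Exactly 3 works: 3 values at 247 and 3 at 232 total 1437.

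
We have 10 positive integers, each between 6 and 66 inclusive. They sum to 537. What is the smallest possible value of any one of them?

6

Minimizing one value means maximizing the remaining 9.
The other 9 can take up 9 × 66 = 594 ≥ 537 − 6, so one integer can sit at its floor of 6.
Achievable: one at 6 and the other 9 totalling 531, which fits since 9 × 6 ≤ 531 ≤ 9 × 66.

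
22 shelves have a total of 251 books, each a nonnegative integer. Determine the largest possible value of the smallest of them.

If every one of the 22 were at least 12, the total would be at least 22 × 12 = 264 > 251.
Taking 13 copies of 11 and 9 copies of 12 gives exactly 251, so 11 is attained.

11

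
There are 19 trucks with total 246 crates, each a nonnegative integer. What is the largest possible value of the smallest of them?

12

If every one of the 19 were at least 13, the total would be at least 19 × 13 = 247 > 246.
Equality holds with 1 value of 12 and 18 values of 13.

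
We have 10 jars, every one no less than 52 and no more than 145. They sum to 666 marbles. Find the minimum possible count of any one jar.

52

Minimizing one value means maximizing the remaining 9.
The other 9 can take up 9 × 145 = 1305 ≥ 666 − 52, so one jar can sit at its floor of 52.
Achievable: one at 52 and the other 9 totalling 614, which fits since 9 × 52 ≤ 614 ≤ 9 × 145.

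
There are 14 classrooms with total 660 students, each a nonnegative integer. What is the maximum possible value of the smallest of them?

47

The 14 values sum to 660, so their minimum is at most ⌊660/14⌋ = 47.
Equality holds with 12 values of 47 and 2 values of 48.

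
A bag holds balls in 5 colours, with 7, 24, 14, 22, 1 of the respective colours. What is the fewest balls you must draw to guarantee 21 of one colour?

63

In the worst case you take as many as possible of each colour without reaching 21: 7 + 20 + 14 + 20 + 1 = 62.
The next one must give 21 of some colour, so 62 + 1 = 63.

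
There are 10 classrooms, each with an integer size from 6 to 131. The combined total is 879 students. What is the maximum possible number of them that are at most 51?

Suppose k of them are at most 51. Those contribute at most 51 each and the rest at most 131 each.
So the total is at most 51k + 131(10 − k) = 1310 − 80k. This must still be ≥ 879, so k ≤ 5.
k = 5 is achieved by 5 values at 51 and 5 at 131, total 910; lower one of the 131's by 31 (still > 51) to reach 879.

5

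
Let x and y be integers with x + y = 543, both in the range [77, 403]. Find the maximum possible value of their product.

With x + y fixed, xy peaks when the two are closest together.
Taking x = 271 and y = 272 (both in [77, 403]) gives xy = 73712.

73712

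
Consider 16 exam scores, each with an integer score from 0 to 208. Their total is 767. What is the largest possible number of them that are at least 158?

4

If k of the values are ≥ 158, the total is ≥ 158k + 0(16 − k).
Setting 158k + 0(16 − k) ≤ 767 gives 158k ≤ 767, so k ≤ 4.
k = 4 is achieved by 4 values at 158 and 12 at 0, total 632; add 135 to one value (staying below 158) to reach 767.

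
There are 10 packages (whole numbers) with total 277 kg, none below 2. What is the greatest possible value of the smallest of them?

27

If every one of the 10 were at least 28, the total would be at least 10 × 28 = 280 > 277.
Taking 3 copies of 27 and 7 copies of 28 gives exactly 277, so 27 is attained.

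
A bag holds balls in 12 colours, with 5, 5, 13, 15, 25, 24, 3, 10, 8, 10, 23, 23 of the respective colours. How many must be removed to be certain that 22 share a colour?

154

In the worst case you take as many as possible of each colour without reaching 22: 5 + 5 + 13 + 15 + 21 + 21 + 3 + 10 + 8 + 10 + 21 + 21 = 153.
The next one must give 22 of some colour, so 153 + 1 = 154.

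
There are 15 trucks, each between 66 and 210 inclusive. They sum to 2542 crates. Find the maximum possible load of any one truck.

To make one truck as large as possible, make the other 14 as small as possible.
The other 14 contribute at least 14 × 66 = 924, leaving at most 2542 − 924 = 1618.
But each truck is capped at 210, so the maximum is 210.
Achievable: one at 210 and the other 14 totalling 2332, which fits since 14 × 66 ≤ 2332 ≤ 14 × 210.

210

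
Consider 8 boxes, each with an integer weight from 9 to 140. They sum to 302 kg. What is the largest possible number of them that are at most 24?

Each value at 24 or below falls at least 140 − 24 = 116 short of the ceiling 140.
The ceiling total is 8 × 140 = 1120, and we need 302, so at most ⌊(1120 − 302)/116⌋ = 7 can be that low.
k = 7 is achieved by 7 values at 24 and 1 at 140, total 308; lower one of the 140's by 6 (still > 24) to reach 302.

7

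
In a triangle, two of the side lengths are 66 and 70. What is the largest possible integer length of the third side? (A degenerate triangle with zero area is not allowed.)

The third side must be less than 66 + 70 = 136.
The largest integer below 136 is 135.

135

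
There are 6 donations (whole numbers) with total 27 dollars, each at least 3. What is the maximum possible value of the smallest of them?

If every one of the 6 were at least 5, the total would be at least 6 × 5 = 30 > 27.
Taking 3 copies of 4 and 3 copies of 5 gives exactly 27, so 4 is attained.

4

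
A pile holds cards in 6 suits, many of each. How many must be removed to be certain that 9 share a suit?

You could draw 8 of every suit without reaching 9 of any — 48 in all.
One more forces 9 of some suit, so 48 + 1 = 49.

49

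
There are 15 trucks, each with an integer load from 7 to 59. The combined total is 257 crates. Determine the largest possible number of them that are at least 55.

If k of the values are ≥ 55, the total is ≥ 55k + 7(15 − k).
Setting 55k + 7(15 − k) ≤ 257 gives 48k ≤ 152, so k ≤ 3.
k = 3 is achieved by 3 values at 55 and 12 at 7, total 249; add 8 to one value (staying below 55) to reach 257.

3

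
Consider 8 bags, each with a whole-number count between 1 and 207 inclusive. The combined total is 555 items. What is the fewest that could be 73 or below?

Let j be the number exceeding 73. Then the total is ≥ 74·j + 1·(8 − j) = 8 + 73j.
So 73j ≤ 547 and j ≤ 7; hence at least 8 − 7 = 1 are ≤ 73.
Exactly 1 works: 1 value at 1 and 7 at 74 total 519; raise one of the low values by 36 (still ≤ 73) to hit 555.

1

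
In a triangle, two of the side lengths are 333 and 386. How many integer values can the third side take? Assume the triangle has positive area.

The triangle inequality gives |333 − 386| < c < 333 + 386, i.e. 53 < c < 719.
So c can be any integer from 54 to 718: 665 values.

665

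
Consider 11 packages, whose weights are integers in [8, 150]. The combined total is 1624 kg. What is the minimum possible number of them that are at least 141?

Each value short of 141 is at most 140, costing at least 150 − 140 = 10 against the maximum total of 1650.
We can afford to lose at most 1650 − 1624 = 26, so at most ⌊26/10⌋ = 2 fall short, and at least 9 are ≥ 141.
Exactly 9 works: 9 values at 150 and 2 at 140 total 1630; lower one of the high values by 6 (still ≥ 141) to hit 1624.

9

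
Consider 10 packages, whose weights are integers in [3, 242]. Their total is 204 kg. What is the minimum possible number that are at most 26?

3

Each value above 26 is at least 27, contributing at least 27 − 3 = 24 above the floor 3.
The sum exceeds the floor total 30 by 174, so at most ⌊174/24⌋ = 7 exceed 26, and at least 3 are ≤ 26.
Exactly 3 works: 3 values at 3 and 7 at 27 total 198; raise one of the low values by 6 (still ≤ 26) to hit 204.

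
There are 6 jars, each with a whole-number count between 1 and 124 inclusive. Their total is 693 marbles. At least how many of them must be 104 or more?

4

Suppose at most 6 − j of them reach 104; then j values are ≤ 103 and the rest ≤ 124.
The total is then ≤ 103·j + 124·(6 − j) = 744 − 21j. For this to be ≥ 693 we need j ≤ 2, so at least 6 − 2 = 4 must reach 104.
Exactly 4 works: 4 values at 124 and 2 at 103 total 702; lower one of the high values by 9 (still ≥ 104) to hit 693.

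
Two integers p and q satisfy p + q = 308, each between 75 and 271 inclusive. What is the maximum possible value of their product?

With p + q fixed, pq peaks when the two are closest together.
Taking p = 154 and q = 154 (both in [75, 271]) gives pq = 23716.

23716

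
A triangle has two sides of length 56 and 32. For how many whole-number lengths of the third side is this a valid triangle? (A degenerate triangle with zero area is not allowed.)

The triangle inequality gives |56 − 32| < c < 56 + 32, i.e. 24 < c < 88.
So c can be any integer from 25 to 87: 63 values.

63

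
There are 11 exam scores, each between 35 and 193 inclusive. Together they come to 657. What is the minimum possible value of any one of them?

35

To make one score as small as possible, make the other 10 as large as possible.
The other 10 can take up 10 × 193 = 1930 ≥ 657 − 35, so one score can sit at its floor of 35.
Achievable: one at 35 and the other 10 totalling 622, which fits since 10 × 35 ≤ 622 ≤ 10 × 193.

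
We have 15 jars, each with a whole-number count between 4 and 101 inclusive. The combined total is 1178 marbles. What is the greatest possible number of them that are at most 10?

Suppose k of them are at most 10. Those contribute at most 10 each and the rest at most 101 each.
So the total is at most 10k + 101(15 − k) = 1515 − 91k. This must still be ≥ 1178, so k ≤ 3.
k = 3 is achieved by 3 values at 10 and 12 at 101, total 1242; lower one of the 101's by 64 (still > 10) to reach 1178.

3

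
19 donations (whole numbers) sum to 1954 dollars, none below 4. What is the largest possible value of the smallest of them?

The average is 1954/19 < 103, so some value is ≤ 102.
Taking 3 copies of 102 and 16 copies of 103 gives exactly 1954, so 102 is attained.

102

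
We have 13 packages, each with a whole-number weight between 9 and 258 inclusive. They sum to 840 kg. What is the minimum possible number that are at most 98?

Let j be the number exceeding 98. Then the total is ≥ 99·j + 9·(13 − j) = 117 + 90j.
So 90j ≤ 723 and j ≤ 8; hence at least 13 − 8 = 5 are ≤ 98.
Exactly 5 works: 5 values at 9 and 8 at 99 total 837; raise one of the low values by 3 (still ≤ 98) to hit 840.

5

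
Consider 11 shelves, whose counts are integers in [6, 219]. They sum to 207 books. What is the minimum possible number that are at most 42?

8

If only k of them are at most 42, the other 11 − k are at least 43, so the total is at least (11 − k)·43 + k·6.
This is ≤ 207, so (11 − k)·43 + 6k ≤ 207, which gives k ≥ 8.
Exactly 8 works: 8 values at 6 and 3 at 43 total 177; raise one of the low values by 30 (still ≤ 42) to hit 207.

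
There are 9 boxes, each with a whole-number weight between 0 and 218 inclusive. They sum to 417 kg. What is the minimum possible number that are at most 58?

Let j be the number exceeding 58. Then the total is ≥ 59·j + 0·(9 − j) = 0 + 59j.
So 59j ≤ 417 and j ≤ 7; hence at least 9 − 7 = 2 are ≤ 58.
Exactly 2 works: 2 values at 0 and 7 at 59 total 413; raise one of the low values by 4 (still ≤ 58) to hit 417.

2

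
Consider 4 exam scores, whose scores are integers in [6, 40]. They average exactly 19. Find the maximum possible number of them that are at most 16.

The total is 4 × 19 = 76.
Suppose k of them are at most 16. Those contribute at most 16 each and the rest at most 40 each.
So the total is at most 16k + 40(4 − k) = 160 − 24k. This must still be ≥ 76, so k ≤ 3.
k = 3 is achieved by 3 values at 16 and 1 at 40, total 88; lower one of the 40's by 12 (still > 16) to reach 76.

3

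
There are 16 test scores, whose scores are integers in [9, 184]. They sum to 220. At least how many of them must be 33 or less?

13

Let j be the number exceeding 33. Then the total is ≥ 34·j + 9·(16 − j) = 144 + 25j.
So 25j ≤ 76 and j ≤ 3; hence at least 16 − 3 = 13 are ≤ 33.
Exactly 13 works: 13 values at 9 and 3 at 34 total 219; raise one of the low values by 1 (still ≤ 33) to hit 220.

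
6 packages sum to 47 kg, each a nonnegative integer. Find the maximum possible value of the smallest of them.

7

The 6 values sum to 47, so their minimum is at most ⌊47/6⌋ = 7.
Taking 1 copy of 7 and 5 copies of 8 gives exactly 47, so 7 is attained.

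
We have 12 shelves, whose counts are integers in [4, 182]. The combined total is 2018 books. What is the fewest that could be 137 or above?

Suppose at most 12 − j of them reach 137; then j values are ≤ 136 and the rest ≤ 182.
The total is then ≤ 136·j + 182·(12 − j) = 2184 − 46j. For this to be ≥ 2018 we need j ≤ 3, so at least 12 − 3 = 9 must reach 137.
Exactly 9 works: 9 values at 182 and 3 at 136 total 2046; lower one of the high values by 28 (still ≥ 137) to hit 2018.

9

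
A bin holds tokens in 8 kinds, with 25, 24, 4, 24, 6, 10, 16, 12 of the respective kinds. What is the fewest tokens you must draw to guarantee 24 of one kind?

In the worst case you take as many as possible of each kind without reaching 24: 23 + 23 + 4 + 23 + 6 + 10 + 16 + 12 = 117.
The next one must give 24 of some kind, so 117 + 1 = 118.

118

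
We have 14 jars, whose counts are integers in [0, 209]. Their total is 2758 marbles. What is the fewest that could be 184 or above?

8

Suppose at most 14 − j of them reach 184; then j values are ≤ 183 and the rest ≤ 209.
The total is then ≤ 183·j + 209·(14 − j) = 2926 − 26j. For this to be ≥ 2758 we need j ≤ 6, so at least 14 − 6 = 8 must reach 184.
Exactly 8 works: 8 values at 209 and 6 at 183 total 2770; lower one of the high values by 12 (still ≥ 184) to hit 2758.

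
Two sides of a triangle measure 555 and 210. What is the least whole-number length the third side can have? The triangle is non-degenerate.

346

The third side must exceed |555 − 210| = 345.
The smallest integer above 345 is 346.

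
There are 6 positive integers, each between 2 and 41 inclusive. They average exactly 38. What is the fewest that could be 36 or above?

The total is 6 × 38 = 228.
Each value short of 36 is at most 35, costing at least 41 − 35 = 6 against the maximum total of 246.
We can afford to lose at most 246 − 228 = 18, so at most ⌊18/6⌋ = 3 fall short, and at least 3 are ≥ 36.
Exactly 3 works: 3 values at 41 and 3 at 35 total 228.

3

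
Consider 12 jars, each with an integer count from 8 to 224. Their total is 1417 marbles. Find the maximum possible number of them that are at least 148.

If k of the values are ≥ 148, the total is ≥ 148k + 8(12 − k).
Setting 148k + 8(12 − k) ≤ 1417 gives 140k ≤ 1321, so k ≤ 9.
k = 9 is achieved by 9 values at 148 and 3 at 8, total 1356; add 61 to one value (staying below 148) to reach 1417.

9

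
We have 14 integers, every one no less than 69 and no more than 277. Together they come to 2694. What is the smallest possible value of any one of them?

69

Minimizing one value means maximizing the remaining 13.
The other 13 can take up 13 × 277 = 3601 ≥ 2694 − 69, so one integer can sit at its floor of 69.
Achievable: one at 69 and the other 13 totalling 2625, which fits since 13 × 69 ≤ 2625 ≤ 13 × 277.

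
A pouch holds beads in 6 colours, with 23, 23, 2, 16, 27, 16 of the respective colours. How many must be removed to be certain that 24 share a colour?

104

In the worst case you take as many as possible of each colour without reaching 24: 23 + 23 + 2 + 16 + 23 + 16 = 103.
The next one must give 24 of some colour, so 103 + 1 = 104.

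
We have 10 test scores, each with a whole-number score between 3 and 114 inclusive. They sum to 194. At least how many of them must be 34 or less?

5

Let j be the number exceeding 34. Then the total is ≥ 35·j + 3·(10 − j) = 30 + 32j.
So 32j ≤ 164 and j ≤ 5; hence at least 10 − 5 = 5 are ≤ 34.
Exactly 5 works: 5 values at 3 and 5 at 35 total 190; raise one of the low values by 4 (still ≤ 34) to hit 194.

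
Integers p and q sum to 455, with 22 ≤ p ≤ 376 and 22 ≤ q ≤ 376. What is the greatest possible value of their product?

51756

With p + q fixed, pq peaks when the two are closest together.
Taking p = 227 and q = 228 (both in [22, 376]) gives pq = 51756.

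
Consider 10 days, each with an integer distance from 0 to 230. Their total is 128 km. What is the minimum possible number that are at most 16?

If only k of them are at most 16, the other 10 − k are at least 17, so the total is at least (10 − k)·17 + k·0.
This is ≤ 128, so (10 − k)·17 + 0k ≤ 128, which gives k ≥ 3.
Exactly 3 works: 3 values at 0 and 7 at 17 total 119; raise one of the low values by 9 (still ≤ 16) to hit 128.

3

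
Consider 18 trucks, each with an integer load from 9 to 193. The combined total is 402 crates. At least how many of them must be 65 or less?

If only k of them are at most 65, the other 18 − k are at least 66, so the total is at least (18 − k)·66 + k·9.
This is ≤ 402, so (18 − k)·66 + 9k ≤ 402, which gives k ≥ 14.
Exactly 14 works: 14 values at 9 and 4 at 66 total 390; raise one of the low values by 12 (still ≤ 65) to hit 402.

14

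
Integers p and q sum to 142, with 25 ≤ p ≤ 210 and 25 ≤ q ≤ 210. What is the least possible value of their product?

2925

Since p + q is fixed, pushing one of them to its bound minimizes the product.
At the endpoint p = 25, q = 142 − 25 = 117, so pq = 25 × 117 = 2925.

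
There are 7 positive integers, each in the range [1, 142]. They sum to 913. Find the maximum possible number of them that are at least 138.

If k of the values are ≥ 138, the total is ≥ 138k + 1(7 − k).
Setting 138k + 1(7 − k) ≤ 913 gives 137k ≤ 906, so k ≤ 6.
k = 6 is achieved by 6 values at 138 and 1 at 1, total 829; add 84 to one value (staying below 138) to reach 913.

6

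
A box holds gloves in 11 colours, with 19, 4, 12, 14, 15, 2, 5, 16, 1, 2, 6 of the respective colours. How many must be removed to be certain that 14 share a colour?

85

In the worst case you take as many as possible of each colour without reaching 14: 13 + 4 + 12 + 13 + 13 + 2 + 5 + 13 + 1 + 2 + 6 = 84.
The next one must give 14 of some colour, so 84 + 1 = 85.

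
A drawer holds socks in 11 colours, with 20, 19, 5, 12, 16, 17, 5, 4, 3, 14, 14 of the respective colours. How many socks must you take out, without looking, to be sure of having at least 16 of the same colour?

118

In the worst case you take as many as possible of each colour without reaching 16: 15 + 15 + 5 + 12 + 15 + 15 + 5 + 4 + 3 + 14 + 14 = 117.
The next one must give 16 of some colour, so 117 + 1 = 118.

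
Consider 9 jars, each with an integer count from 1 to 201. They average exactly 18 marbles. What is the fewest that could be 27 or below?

4

The total is 9 × 18 = 162.
Let j be the number exceeding 27. Then the total is ≥ 28·j + 1·(9 − j) = 9 + 27j.
So 27j ≤ 153 and j ≤ 5; hence at least 9 − 5 = 4 are ≤ 27.
Exactly 4 works: 4 values at 1 and 5 at 28 total 144; raise one of the low values by 18 (still ≤ 27) to hit 162.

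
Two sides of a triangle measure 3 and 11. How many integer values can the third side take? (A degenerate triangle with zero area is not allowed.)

5

The triangle inequality gives |3 − 11| < c < 3 + 11, i.e. 8 < c < 14.
So c can be any integer from 9 to 13: 5 values.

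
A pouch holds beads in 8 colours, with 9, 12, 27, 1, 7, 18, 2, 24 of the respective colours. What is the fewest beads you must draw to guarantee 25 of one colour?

In the worst case you take as many as possible of each colour without reaching 25: 9 + 12 + 24 + 1 + 7 + 18 + 2 + 24 = 97.
The next one must give 25 of some colour, so 97 + 1 = 98.

98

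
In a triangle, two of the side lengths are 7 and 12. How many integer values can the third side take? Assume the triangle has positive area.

The triangle inequality gives |7 − 12| < c < 7 + 12, i.e. 5 < c < 19.
So c can be any integer from 6 to 18: 13 values.

13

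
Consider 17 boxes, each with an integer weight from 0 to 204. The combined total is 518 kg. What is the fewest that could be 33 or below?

Let j be the number exceeding 33. Then the total is ≥ 34·j + 0·(17 − j) = 0 + 34j.
So 34j ≤ 518 and j ≤ 15; hence at least 17 − 15 = 2 are ≤ 33.
Exactly 2 works: 2 values at 0 and 15 at 34 total 510; raise one of the low values by 8 (still ≤ 33) to hit 518.

2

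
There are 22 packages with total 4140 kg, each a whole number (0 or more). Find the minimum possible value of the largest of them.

Some value must be at least ⌈4140/22⌉ = 189, since 22 × 188 = 4136 < 4140.
Equality holds with 4 values of 189 and 18 values of 188.

189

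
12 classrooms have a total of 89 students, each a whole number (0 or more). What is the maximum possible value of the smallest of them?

7

If every one of the 12 were at least 8, the total would be at least 12 × 8 = 96 > 89.
Achievable: 7 of them at 7 and 5 at 8 total 89.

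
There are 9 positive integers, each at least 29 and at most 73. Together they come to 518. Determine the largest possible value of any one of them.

73

To make one integer as large as possible, make the other 8 as small as possible.
The other 8 contribute at least 8 × 29 = 232, leaving at most 518 − 232 = 286.
But each integer is capped at 73, so the maximum is 73.
Achievable: one at 73 and the other 8 totalling 445, which fits since 8 × 29 ≤ 445 ≤ 8 × 73.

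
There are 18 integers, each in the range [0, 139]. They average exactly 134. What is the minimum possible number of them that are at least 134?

The total is 18 × 134 = 2412.
Suppose at most 18 − j of them reach 134; then j values are ≤ 133 and the rest ≤ 139.
The total is then ≤ 133·j + 139·(18 − j) = 2502 − 6j. For this to be ≥ 2412 we need j ≤ 15, so at least 18 − 15 = 3 must reach 134.
Exactly 3 works: 3 values at 139 and 15 at 133 total 2412.

3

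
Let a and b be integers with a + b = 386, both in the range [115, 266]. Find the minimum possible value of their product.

ab = a(386 − a) is concave in a, so over [120, 266] it is minimized at an endpoint.
The extreme feasible split is a = 120, b = 266, giving ab = 31920.

31920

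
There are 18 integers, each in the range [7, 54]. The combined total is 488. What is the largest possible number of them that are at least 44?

Suppose k of them are at least 44. Those contribute at least 44 each and the other 18 − k at least 7 each.
So the total is at least 44k + 7(18 − k) = 126 + 37k. This must be ≤ 488, giving k ≤ 9.
k = 9 is achieved by 9 values at 44 and 9 at 7, total 459; add 29 to one value (staying below 44) to reach 488.

9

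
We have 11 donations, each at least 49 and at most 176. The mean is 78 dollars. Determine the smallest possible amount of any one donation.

49

To make one donation as small as possible, make the other 10 as large as possible.
The total is 11 × 78 = 858.
The other 10 can take up 10 × 176 = 1760 ≥ 858 − 49, so one donation can sit at its floor of 49.
Achievable: one at 49 and the other 10 totalling 809, which fits since 10 × 49 ≤ 809 ≤ 10 × 176.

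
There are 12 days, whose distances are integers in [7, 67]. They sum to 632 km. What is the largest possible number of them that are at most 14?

3

Each value at 14 or below falls at least 67 − 14 = 53 short of the ceiling 67.
The ceiling total is 12 × 67 = 804, and we need 632, so at most ⌊(804 − 632)/53⌋ = 3 can be that low.
k = 3 is achieved by 3 values at 14 and 9 at 67, total 645; lower one of the 67's by 13 (still > 14) to reach 632.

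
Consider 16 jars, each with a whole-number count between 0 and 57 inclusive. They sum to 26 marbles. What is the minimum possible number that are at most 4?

11

If only k of them are at most 4, the other 16 − k are at least 5, so the total is at least (16 − k)·5 + k·0.
This is ≤ 26, so (16 − k)·5 + 0k ≤ 26, which gives k ≥ 11.
Exactly 11 works: 11 values at 0 and 5 at 5 total 25; raise one of the low values by 1 (still ≤ 4) to hit 26.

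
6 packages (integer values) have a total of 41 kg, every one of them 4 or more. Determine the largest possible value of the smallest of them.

If every one of the 6 were at least 7, the total would be at least 6 × 7 = 42 > 41.
Equality holds with 1 value of 6 and 5 values of 7.

6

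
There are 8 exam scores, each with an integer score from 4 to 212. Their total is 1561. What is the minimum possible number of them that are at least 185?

Each value short of 185 is at most 184, costing at least 212 − 184 = 28 against the maximum total of 1696.
We can afford to lose at most 1696 − 1561 = 135, so at most ⌊135/28⌋ = 4 fall short, and at least 4 are ≥ 185.
Exactly 4 works: 4 values at 212 and 4 at 184 total 1584; lower one of the high values by 23 (still ≥ 185) to hit 1561.

4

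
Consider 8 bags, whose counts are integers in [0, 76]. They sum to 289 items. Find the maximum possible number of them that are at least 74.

3

With k values at 74 or above and the rest at least 0, the sum is at least 0 + 74k.
Since the sum is 289, we need 74k ≤ 289, i.e. k ≤ 3.
k = 3 is achieved by 3 values at 74 and 5 at 0, total 222; add 67 to one value (staying below 74) to reach 289.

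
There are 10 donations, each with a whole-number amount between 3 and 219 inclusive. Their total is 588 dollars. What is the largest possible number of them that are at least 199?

With k values at 199 or above and the rest at least 3, the sum is at least 30 + 196k.
Since the sum is 588, we need 196k ≤ 558, i.e. k ≤ 2.
k = 2 is achieved by 2 values at 199 and 8 at 3, total 422; add 166 to one value (staying below 199) to reach 588.

2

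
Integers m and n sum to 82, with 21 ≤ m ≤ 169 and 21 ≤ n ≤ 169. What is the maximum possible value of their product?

mn = m(82 − m) is maximized when m is as near 82/2 as the bounds allow.
Taking m = 41 and n = 41 (both in [21, 169]) gives mn = 1681.

1681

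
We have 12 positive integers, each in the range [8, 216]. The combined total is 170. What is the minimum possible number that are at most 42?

10

If only k of them are at most 42, the other 12 − k are at least 43, so the total is at least (12 − k)·43 + k·8.
This is ≤ 170, so (12 − k)·43 + 8k ≤ 170, which gives k ≥ 10.
Exactly 10 works: 10 values at 8 and 2 at 43 total 166; raise one of the low values by 4 (still ≤ 42) to hit 170.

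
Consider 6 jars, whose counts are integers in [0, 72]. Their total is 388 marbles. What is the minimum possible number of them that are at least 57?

Suppose at most 6 − j of them reach 57; then j values are ≤ 56 and the rest ≤ 72.
The total is then ≤ 56·j + 72·(6 − j) = 432 − 16j. For this to be ≥ 388 we need j ≤ 2, so at least 6 − 2 = 4 must reach 57.
Exactly 4 works: 4 values at 72 and 2 at 56 total 400; lower one of the high values by 12 (still ≥ 57) to hit 388.

4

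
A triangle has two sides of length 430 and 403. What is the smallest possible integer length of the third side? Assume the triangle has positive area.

The third side must exceed |430 − 403| = 27.
The smallest integer above 27 is 28.

28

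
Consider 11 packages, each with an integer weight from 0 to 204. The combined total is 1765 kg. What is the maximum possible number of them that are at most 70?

3

Each value at 70 or below falls at least 204 − 70 = 134 short of the ceiling 204.
The ceiling total is 11 × 204 = 2244, and we need 1765, so at most ⌊(2244 − 1765)/134⌋ = 3 can be that low.
k = 3 is achieved by 3 values at 70 and 8 at 204, total 1842; lower one of the 204's by 77 (still > 70) to reach 1765.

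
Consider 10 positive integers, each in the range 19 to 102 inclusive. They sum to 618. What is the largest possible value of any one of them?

102

Maximizing one value means minimizing the remaining 9.
The other 9 contribute at least 9 × 19 = 171, leaving at most 618 − 171 = 447.
But each integer is capped at 102, so the maximum is 102.
Achievable: one at 102 and the other 9 totalling 516, which fits since 9 × 19 ≤ 516 ≤ 9 × 102.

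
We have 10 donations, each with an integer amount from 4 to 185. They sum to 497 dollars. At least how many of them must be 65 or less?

3

If only k of them are at most 65, the other 10 − k are at least 66, so the total is at least (10 − k)·66 + k·4.
This is ≤ 497, so (10 − k)·66 + 4k ≤ 497, which gives k ≥ 3.
Exactly 3 works: 3 values at 4 and 7 at 66 total 474; raise one of the low values by 23 (still ≤ 65) to hit 497.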